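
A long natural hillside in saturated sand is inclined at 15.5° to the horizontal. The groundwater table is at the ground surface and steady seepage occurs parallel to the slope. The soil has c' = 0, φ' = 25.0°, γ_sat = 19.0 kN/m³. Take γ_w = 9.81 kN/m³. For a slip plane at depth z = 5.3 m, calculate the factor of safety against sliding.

With seepage parallel to the slope and the water table at the surface, the effective normal stress on the slip plane uses the buoyant unit weight γ' = γ_sat − γ_w while the driving shear stress uses γ_sat:
FS = [c' + γ' z cos²β tanφ'] / [γ_sat z sinβ cosβ]
(For c' = 0 this reduces to FS = (γ'/γ_sat)·tanφ'/tanβ.)
γ' = 19.0 − 9.81 = 9.19 kN/m³
Numerator = 0.0 + 9.19·5.3·cos²15.5°·tan25.0° = 0.0 + 9.19·5.3·0.9286·0.4663 = 21.090 kPa
Denominator = 19.0·5.3·sin15.5°·cos15.5° = 19.0·5.3·0.2672·0.9636 = 25.932 kPa
FS = 21.090 / 25.932 = 0.813

FS = 0.81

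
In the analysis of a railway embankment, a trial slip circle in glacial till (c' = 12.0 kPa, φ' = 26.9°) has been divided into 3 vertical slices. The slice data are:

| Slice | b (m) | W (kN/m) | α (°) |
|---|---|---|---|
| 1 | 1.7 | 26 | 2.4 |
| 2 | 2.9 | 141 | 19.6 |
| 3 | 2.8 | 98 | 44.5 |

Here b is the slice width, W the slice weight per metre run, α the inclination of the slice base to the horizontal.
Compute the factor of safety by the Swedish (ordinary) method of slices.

FS = 1.88

Ordinary method of slices: FS = Σ[c'·Δl_i + (W_i cosα_i)·tanφ'] / Σ W_i sinα_i, with Δl_i = b_i / cosα_i.
Slice 1: Δl = 1.7/cos2.4° = 1.701 m; N'_1 = 26·cos2.4° = 26.0; c'Δl = 20.42; W sinα = 1.1
Slice 2: Δl = 2.9/cos19.6° = 3.078 m; N'_2 = 141·cos19.6° = 132.8; c'Δl = 36.94; W sinα = 47.3
Slice 3: Δl = 2.8/cos44.5° = 3.926 m; N'_3 = 98·cos44.5° = 69.9; c'Δl = 47.11; W sinα = 68.7
Σc'Δl = 104.5 kN/m; ΣN' = 228.7 kN/m; ΣW sinα = 117.1 kN/m
Resisting = 104.5 + 228.7·tan26.9° = 104.5 + 116.0 = 220.5 kN/m
FS = 220.5 / 117.1 = 1.883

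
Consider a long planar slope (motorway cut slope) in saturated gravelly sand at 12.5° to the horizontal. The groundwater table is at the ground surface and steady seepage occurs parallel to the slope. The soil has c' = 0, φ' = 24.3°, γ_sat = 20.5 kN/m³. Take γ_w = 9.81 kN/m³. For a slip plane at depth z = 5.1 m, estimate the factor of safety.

With seepage parallel to the slope and the water table at the surface, the effective normal stress on the slip plane uses the buoyant unit weight γ' = γ_sat − γ_w while the driving shear stress uses γ_sat:
FS = [c' + γ' z cos²β tanφ'] / [γ_sat z sinβ cosβ]
(For c' = 0 this reduces to FS = (γ'/γ_sat)·tanφ'/tanβ.)
γ' = 20.5 − 9.81 = 10.69 kN/m³
Numerator = 0.0 + 10.69·5.1·cos²12.5°·tan24.3° = 0.0 + 10.69·5.1·0.9532·0.4515 = 23.463 kPa
Denominator = 20.5·5.1·sin12.5°·cos12.5° = 20.5·5.1·0.2164·0.9763 = 22.092 kPa
FS = 23.463 / 22.092 = 1.062

FS = 1.06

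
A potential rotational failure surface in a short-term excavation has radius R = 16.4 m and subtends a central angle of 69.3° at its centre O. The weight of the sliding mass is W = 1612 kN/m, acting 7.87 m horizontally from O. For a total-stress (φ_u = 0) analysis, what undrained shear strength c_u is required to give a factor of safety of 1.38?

FS = c_u·L_a·R / (W·d), so c_u = FS·W·d / (L_a·R).
Arc length L_a = R·θ = 16.4·(69.3°·π/180) = 16.4·1.2095 = 19.84 m
c_u = 1.38·1612·7.87 / (19.84·16.4) = 17507.3 / 325.31 = 53.82 kPa

c_u = 53.8 kPa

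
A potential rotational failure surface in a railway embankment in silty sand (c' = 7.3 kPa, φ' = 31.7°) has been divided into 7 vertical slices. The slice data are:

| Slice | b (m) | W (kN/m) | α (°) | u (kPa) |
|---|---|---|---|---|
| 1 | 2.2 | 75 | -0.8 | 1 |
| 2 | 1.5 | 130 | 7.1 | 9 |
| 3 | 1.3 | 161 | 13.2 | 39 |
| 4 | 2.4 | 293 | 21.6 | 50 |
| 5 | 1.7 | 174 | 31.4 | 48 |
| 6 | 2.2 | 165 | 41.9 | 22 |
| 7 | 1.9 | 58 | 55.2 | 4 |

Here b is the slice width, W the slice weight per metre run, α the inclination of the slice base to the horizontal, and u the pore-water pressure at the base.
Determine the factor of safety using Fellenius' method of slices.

FS = 1.14

Ordinary method of slices: FS = Σ[c'·Δl_i + (W_i cosα_i − u_i·Δl_i)·tanφ'] / Σ W_i sinα_i, with Δl_i = b_i / cosα_i.
Slice 1: Δl = 2.2/cos(-0.8°) = 2.200 m; N'_1 = 75·cos(-0.8°) − 1·2.200 = 72.8; c'Δl = 16.06; W sinα = -1.0
Slice 2: Δl = 1.5/cos7.1° = 1.512 m; N'_2 = 130·cos7.1° − 9·1.512 = 115.4; c'Δl = 11.03; W sinα = 16.1
Slice 3: Δl = 1.3/cos13.2° = 1.335 m; N'_3 = 161·cos13.2° − 39·1.335 = 104.7; c'Δl = 9.75; W sinα = 36.8
Slice 4: Δl = 2.4/cos21.6° = 2.581 m; N'_4 = 293·cos21.6° − 50·2.581 = 143.4; c'Δl = 18.84; W sinα = 107.9
Slice 5: Δl = 1.7/cos31.4° = 1.992 m; N'_5 = 174·cos31.4° − 48·1.992 = 52.9; c'Δl = 14.54; W sinα = 90.7
Slice 6: Δl = 2.2/cos41.9° = 2.956 m; N'_6 = 165·cos41.9° − 22·2.956 = 57.8; c'Δl = 21.58; W sinα = 110.2
Slice 7: Δl = 1.9/cos55.2° = 3.329 m; N'_7 = 58·cos55.2° − 4·3.329 = 19.8; c'Δl = 24.30; W sinα = 47.6
Σc'Δl = 116.1 kN/m; ΣN' = 566.7 kN/m; ΣW sinα = 408.1 kN/m
Resisting = 116.1 + 566.7·tan31.7° = 116.1 + 350.0 = 466.1 kN/m
FS = 466.1 / 408.1 = 1.142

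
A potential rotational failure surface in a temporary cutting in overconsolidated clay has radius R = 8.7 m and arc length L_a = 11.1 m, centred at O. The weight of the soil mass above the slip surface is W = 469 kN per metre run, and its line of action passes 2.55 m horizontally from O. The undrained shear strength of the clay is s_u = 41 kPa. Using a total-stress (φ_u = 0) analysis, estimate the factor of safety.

Taking moments about the centre O, the resisting moment is provided by the undrained shear strength acting along the arc:
M_R = s_u·L_a·R = 41·11.10·8.7 = 3959.4 kN·m/m
M_D = W·d = 469·2.55 = 1195.9 kN·m/m
FS = M_R / M_D = 3959.4 / 1195.9 = 3.311

FS = 3.31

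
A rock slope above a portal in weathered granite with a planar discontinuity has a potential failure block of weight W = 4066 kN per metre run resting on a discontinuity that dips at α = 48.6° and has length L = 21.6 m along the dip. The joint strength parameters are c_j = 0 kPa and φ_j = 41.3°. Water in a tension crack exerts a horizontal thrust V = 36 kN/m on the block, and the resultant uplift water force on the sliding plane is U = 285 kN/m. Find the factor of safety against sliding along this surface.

Resolving the block weight along and normal to the plane and applying the Mohr–Coulomb strength on the joint:
N' = W cosα − U − V sinα = 4066·cos48.6° − 285 − 36·sin48.6° = 2376.9 kN/m
Driving force T = W sinα + V cosα = 4066·sin48.6° + 36·cos48.6° = 3073.8 kN/m
Resisting force R = c_j·L + N'·tanφ_j = 0·21.6 + 2376.9·tan41.3° = 0.0 + 2088.1 = 2088.1 kN/m
FS = R / T = 2088.1 / 3073.8 = 0.679

FS = 0.68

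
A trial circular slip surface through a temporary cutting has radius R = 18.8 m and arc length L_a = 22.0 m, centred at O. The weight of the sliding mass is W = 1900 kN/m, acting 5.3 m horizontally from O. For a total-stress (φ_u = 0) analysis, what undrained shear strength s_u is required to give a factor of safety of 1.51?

s_u = 36.8 kPa

FS = s_u·L_a·R / (W·d), so s_u = FS·W·d / (L_a·R).
s_u = 1.51·1900·5.3 / (22.00·18.8) = 15205.7 / 413.60 = 36.76 kPa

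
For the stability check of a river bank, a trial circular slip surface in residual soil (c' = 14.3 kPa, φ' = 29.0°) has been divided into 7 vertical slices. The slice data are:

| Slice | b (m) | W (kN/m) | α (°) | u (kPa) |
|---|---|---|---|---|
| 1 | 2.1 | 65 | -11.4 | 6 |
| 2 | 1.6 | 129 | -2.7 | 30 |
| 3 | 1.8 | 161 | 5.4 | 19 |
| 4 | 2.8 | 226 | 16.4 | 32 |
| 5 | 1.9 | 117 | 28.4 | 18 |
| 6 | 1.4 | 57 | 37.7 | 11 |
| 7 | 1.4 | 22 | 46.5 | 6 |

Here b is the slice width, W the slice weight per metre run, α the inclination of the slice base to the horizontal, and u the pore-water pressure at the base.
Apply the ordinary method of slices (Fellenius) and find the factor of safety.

FS = 2.82

Ordinary method of slices: FS = Σ[c'·Δl_i + (W_i cosα_i − u_i·Δl_i)·tanφ'] / Σ W_i sinα_i, with Δl_i = b_i / cosα_i.
Slice 1: Δl = 2.1/cos(-11.4°) = 2.142 m; N'_1 = 65·cos(-11.4°) − 6·2.142 = 50.9; c'Δl = 30.63; W sinα = -12.8
Slice 2: Δl = 1.6/cos(-2.7°) = 1.602 m; N'_2 = 129·cos(-2.7°) − 30·1.602 = 80.8; c'Δl = 22.91; W sinα = -6.1
Slice 3: Δl = 1.8/cos5.4° = 1.808 m; N'_3 = 161·cos5.4° − 19·1.808 = 125.9; c'Δl = 25.85; W sinα = 15.2
Slice 4: Δl = 2.8/cos16.4° = 2.919 m; N'_4 = 226·cos16.4° − 32·2.919 = 123.4; c'Δl = 41.74; W sinα = 63.8
Slice 5: Δl = 1.9/cos28.4° = 2.160 m; N'_5 = 117·cos28.4° − 18·2.160 = 64.0; c'Δl = 30.89; W sinα = 55.6
Slice 6: Δl = 1.4/cos37.7° = 1.769 m; N'_6 = 57·cos37.7° − 11·1.769 = 25.6; c'Δl = 25.30; W sinα = 34.9
Slice 7: Δl = 1.4/cos46.5° = 2.034 m; N'_7 = 22·cos46.5° − 6·2.034 = 2.9; c'Δl = 29.08; W sinα = 16.0
Σc'Δl = 206.4 kN/m; ΣN' = 473.6 kN/m; ΣW sinα = 166.5 kN/m
Resisting = 206.4 + 473.6·tan29.0° = 206.4 + 262.5 = 468.9 kN/m
FS = 468.9 / 166.5 = 2.816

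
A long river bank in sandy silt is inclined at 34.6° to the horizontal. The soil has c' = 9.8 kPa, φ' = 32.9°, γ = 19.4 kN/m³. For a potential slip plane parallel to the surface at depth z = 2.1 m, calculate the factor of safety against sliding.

For an infinite slope with a slip plane parallel to the surface (no pore pressure): FS = [c' + γz cos²β tanφ'] / [γz sinβ cosβ].
γz = 19.4·2.1 = 40.74 kN/m²
Numerator = 9.8 + 40.74·cos²34.6°·tan32.9° = 9.8 + 40.74·0.6776·0.6469 = 27.658 kPa
Denominator = 40.74·sin34.6°·cos34.6° = 40.74·0.5678·0.8231 = 19.042 kPa
FS = 27.658 / 19.042 = 1.452

FS = 1.45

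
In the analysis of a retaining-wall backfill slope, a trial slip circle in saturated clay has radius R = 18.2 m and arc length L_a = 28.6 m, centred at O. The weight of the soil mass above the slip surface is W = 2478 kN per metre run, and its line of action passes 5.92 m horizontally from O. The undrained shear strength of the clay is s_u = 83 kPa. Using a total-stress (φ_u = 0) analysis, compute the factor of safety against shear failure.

FS = 2.95

Taking moments about the centre O, the resisting moment is provided by the undrained shear strength acting along the arc:
M_R = s_u·L_a·R = 83·28.60·18.2 = 43203.2 kN·m/m
M_D = W·d = 2478·5.92 = 14669.8 kN·m/m
FS = M_R / M_D = 43203.2 / 14669.8 = 2.945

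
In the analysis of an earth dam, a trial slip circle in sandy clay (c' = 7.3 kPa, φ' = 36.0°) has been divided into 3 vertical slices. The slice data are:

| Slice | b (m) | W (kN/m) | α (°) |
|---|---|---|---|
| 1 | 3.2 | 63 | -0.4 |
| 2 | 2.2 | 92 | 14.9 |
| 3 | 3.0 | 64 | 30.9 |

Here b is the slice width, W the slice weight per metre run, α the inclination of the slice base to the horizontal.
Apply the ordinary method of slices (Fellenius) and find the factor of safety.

FS = 3.85

Ordinary method of slices: FS = Σ[c'·Δl_i + (W_i cosα_i)·tanφ'] / Σ W_i sinα_i, with Δl_i = b_i / cosα_i.
Slice 1: Δl = 3.2/cos(-0.4°) = 3.200 m; N'_1 = 63·cos(-0.4°) = 63.0; c'Δl = 23.36; W sinα = -0.4
Slice 2: Δl = 2.2/cos14.9° = 2.277 m; N'_2 = 92·cos14.9° = 88.9; c'Δl = 16.62; W sinα = 23.7
Slice 3: Δl = 3.0/cos30.9° = 3.496 m; N'_3 = 64·cos30.9° = 54.9; c'Δl = 25.52; W sinα = 32.9
Σc'Δl = 65.5 kN/m; ΣN' = 206.8 kN/m; ΣW sinα = 56.1 kN/m
Resisting = 65.5 + 206.8·tan36.0° = 65.5 + 150.3 = 215.8 kN/m
FS = 215.8 / 56.1 = 3.847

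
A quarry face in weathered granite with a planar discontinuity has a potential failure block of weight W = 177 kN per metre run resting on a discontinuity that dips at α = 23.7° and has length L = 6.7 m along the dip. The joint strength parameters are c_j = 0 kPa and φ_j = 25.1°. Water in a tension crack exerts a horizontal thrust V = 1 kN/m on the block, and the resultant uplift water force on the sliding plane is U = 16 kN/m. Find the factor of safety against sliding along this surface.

Resolving the block weight along and normal to the plane and applying the Mohr–Coulomb strength on the joint:
N' = W cosα − U − V sinα = 177·cos23.7° − 16 − 1·sin23.7° = 145.7 kN/m
Driving force T = W sinα + V cosα = 177·sin23.7° + 1·cos23.7° = 72.1 kN/m
Resisting force R = c_j·L + N'·tanφ_j = 0·6.7 + 145.7·tan25.1° = 0.0 + 68.2 = 68.2 kN/m
FS = R / T = 68.2 / 72.1 = 0.947

FS = 0.95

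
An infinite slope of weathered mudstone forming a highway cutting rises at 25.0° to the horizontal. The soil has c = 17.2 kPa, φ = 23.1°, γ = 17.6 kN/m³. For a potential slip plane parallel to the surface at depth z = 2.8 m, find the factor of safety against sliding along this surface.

For an infinite slope with a slip plane parallel to the surface (no pore pressure): FS = [c + γz cos²β tanφ] / [γz sinβ cosβ].
γz = 17.6·2.8 = 49.28 kN/m²
Numerator = 17.2 + 49.28·cos²25.0°·tan23.1° = 17.2 + 49.28·0.8214·0.4265 = 34.465 kPa
Denominator = 49.28·sin25.0°·cos25.0° = 49.28·0.4226·0.9063 = 18.875 kPa
FS = 34.465 / 18.875 = 1.826

FS = 1.83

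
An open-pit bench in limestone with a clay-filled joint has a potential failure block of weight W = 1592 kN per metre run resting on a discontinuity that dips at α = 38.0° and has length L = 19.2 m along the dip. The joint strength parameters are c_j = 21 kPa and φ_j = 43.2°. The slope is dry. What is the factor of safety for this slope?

FS = 1.61

Resolving the block weight along and normal to the plane and applying the Mohr–Coulomb strength on the joint:
N' = W cosα = 1592·cos38.0° = 1254.5 kN/m
Driving force T = W sinα = 1592·sin38.0° = 980.1 kN/m
Resisting force R = c_j·L + N'·tanφ_j = 21·19.2 + 1254.5·tan43.2° = 403.2 + 1178.1 = 1581.3 kN/m
FS = R / T = 1581.3 / 980.1 = 1.613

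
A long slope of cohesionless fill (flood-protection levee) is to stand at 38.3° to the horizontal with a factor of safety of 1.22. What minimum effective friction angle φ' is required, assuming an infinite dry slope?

φ' = 43.9°

FS = tanφ'/tanβ ⇒ tanφ' = FS · tanβ = 1.22 · tan38.3° = 0.9635
φ' = arctan(0.9635) = 43.93°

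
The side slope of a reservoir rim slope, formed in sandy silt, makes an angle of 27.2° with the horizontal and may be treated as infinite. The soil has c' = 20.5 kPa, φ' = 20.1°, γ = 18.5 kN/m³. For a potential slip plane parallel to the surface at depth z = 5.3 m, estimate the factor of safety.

For an infinite slope with a slip plane parallel to the surface (no pore pressure): FS = [c' + γz cos²β tanφ'] / [γz sinβ cosβ].
γz = 18.5·5.3 = 98.05 kN/m²
Numerator = 20.5 + 98.05·cos²27.2°·tan20.1° = 20.5 + 98.05·0.7911·0.3659 = 48.884 kPa
Denominator = 98.05·sin27.2°·cos27.2° = 98.05·0.4571·0.8894 = 39.862 kPa
FS = 48.884 / 39.862 = 1.226

FS = 1.23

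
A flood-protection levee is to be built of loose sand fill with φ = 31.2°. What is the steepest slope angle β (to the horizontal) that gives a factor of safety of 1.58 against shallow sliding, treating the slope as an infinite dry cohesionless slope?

For an infinite dry cohesionless slope FS = tanφ/tanβ, so tanβ = tanφ / FS.
tanβ = tan31.2° / 1.58 = 0.6056 / 1.58 = 0.3833
β = arctan(0.3833) = 20.97°

β = 21.0°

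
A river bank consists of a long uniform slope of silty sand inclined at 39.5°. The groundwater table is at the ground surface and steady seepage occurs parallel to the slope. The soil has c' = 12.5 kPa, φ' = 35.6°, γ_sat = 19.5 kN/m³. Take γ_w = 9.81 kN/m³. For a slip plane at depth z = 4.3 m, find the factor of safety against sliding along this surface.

With seepage parallel to the slope and the water table at the surface, the effective normal stress on the slip plane uses the buoyant unit weight γ' = γ_sat − γ_w while the driving shear stress uses γ_sat:
FS = [c' + γ' z cos²β tanφ'] / [γ_sat z sinβ cosβ]
γ' = 19.5 − 9.81 = 9.69 kN/m³
Numerator = 12.5 + 9.69·4.3·cos²39.5°·tan35.6° = 12.5 + 9.69·4.3·0.5954·0.7159 = 30.261 kPa
Denominator = 19.5·4.3·sin39.5°·cos39.5° = 19.5·4.3·0.6361·0.7716 = 41.155 kPa
FS = 30.261 / 41.155 = 0.735

FS = 0.74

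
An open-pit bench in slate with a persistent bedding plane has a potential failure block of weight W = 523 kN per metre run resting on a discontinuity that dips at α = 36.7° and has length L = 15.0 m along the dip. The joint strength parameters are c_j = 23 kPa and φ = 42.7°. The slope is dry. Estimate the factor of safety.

Resolving the block weight along and normal to the plane and applying the Mohr–Coulomb strength on the joint:
N' = W cosα = 523·cos36.7° = 419.3 kN/m
Driving force T = W sinα = 523·sin36.7° = 312.6 kN/m
Resisting force R = c_j·L + N'·tanφ = 23·15.0 + 419.3·tan42.7° = 345.0 + 386.9 = 731.9 kN/m
FS = R / T = 731.9 / 312.6 = 2.342

FS = 2.34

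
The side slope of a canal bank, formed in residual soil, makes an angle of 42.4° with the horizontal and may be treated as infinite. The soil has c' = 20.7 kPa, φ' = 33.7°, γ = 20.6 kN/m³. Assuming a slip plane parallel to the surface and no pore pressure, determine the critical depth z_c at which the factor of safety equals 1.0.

z_c = 7.48 m

Setting FS = 1.00 in FS = [c' + γz cos²β tanφ'] / [γz sinβ cosβ] and solving for z:
z = c' / [γ cosβ (FS·sinβ − cosβ·tanφ')]
  = 20.7 / [20.6·cos42.4°·(1.00·sin42.4° − cos42.4°·tan33.7°)]
  = 20.7 / [20.6·0.7385·(1.00·0.6743 − 0.7385·0.6669)]
  = 20.7 / 2.7658 = 7.484 m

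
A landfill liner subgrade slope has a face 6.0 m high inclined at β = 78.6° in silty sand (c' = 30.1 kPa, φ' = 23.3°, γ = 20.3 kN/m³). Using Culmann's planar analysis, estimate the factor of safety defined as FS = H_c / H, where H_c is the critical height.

FS = 2.07

H_c = (4c'/γ) · sinβ cosφ' / [1 − cos(β − φ')]
    = (4·30.1/20.3) · sin78.6°·cos23.3° / [1 − cos55.3°]
    = 5.931 · 0.9003 / 0.4307 = 12.40 m
FS = H_c / H = 12.40 / 6.0 = 2.066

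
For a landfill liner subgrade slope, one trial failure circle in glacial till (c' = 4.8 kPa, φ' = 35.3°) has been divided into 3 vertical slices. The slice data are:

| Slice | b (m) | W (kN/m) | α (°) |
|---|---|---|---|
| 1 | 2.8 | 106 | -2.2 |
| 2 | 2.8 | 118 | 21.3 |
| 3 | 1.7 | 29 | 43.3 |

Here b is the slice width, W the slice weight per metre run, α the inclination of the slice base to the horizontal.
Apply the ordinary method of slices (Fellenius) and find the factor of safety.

Ordinary method of slices: FS = Σ[c'·Δl_i + (W_i cosα_i)·tanφ'] / Σ W_i sinα_i, with Δl_i = b_i / cosα_i.
Slice 1: Δl = 2.8/cos(-2.2°) = 2.802 m; N'_1 = 106·cos(-2.2°) = 105.9; c'Δl = 13.45; W sinα = -4.1
Slice 2: Δl = 2.8/cos21.3° = 3.005 m; N'_2 = 118·cos21.3° = 109.9; c'Δl = 14.43; W sinα = 42.9
Slice 3: Δl = 1.7/cos43.3° = 2.336 m; N'_3 = 29·cos43.3° = 21.1; c'Δl = 11.21; W sinα = 19.9
Σc'Δl = 39.1 kN/m; ΣN' = 237.0 kN/m; ΣW sinα = 58.7 kN/m
Resisting = 39.1 + 237.0·tan35.3° = 39.1 + 167.8 = 206.9 kN/m
FS = 206.9 / 58.7 = 3.525

FS = 3.53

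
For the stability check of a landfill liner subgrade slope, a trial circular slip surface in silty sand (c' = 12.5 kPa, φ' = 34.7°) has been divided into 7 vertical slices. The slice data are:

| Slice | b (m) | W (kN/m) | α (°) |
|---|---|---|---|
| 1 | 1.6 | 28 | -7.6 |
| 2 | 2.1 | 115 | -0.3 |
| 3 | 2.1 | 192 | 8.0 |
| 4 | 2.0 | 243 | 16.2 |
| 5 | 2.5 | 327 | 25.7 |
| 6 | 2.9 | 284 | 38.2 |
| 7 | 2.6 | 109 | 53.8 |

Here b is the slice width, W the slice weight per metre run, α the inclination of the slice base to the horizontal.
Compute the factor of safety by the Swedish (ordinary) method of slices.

FS = 2.08

Ordinary method of slices: FS = Σ[c'·Δl_i + (W_i cosα_i)·tanφ'] / Σ W_i sinα_i, with Δl_i = b_i / cosα_i.
Slice 1: Δl = 1.6/cos(-7.6°) = 1.614 m; N'_1 = 28·cos(-7.6°) = 27.8; c'Δl = 20.18; W sinα = -3.7
Slice 2: Δl = 2.1/cos(-0.3°) = 2.100 m; N'_2 = 115·cos(-0.3°) = 115.0; c'Δl = 26.25; W sinα = -0.6
Slice 3: Δl = 2.1/cos8.0° = 2.121 m; N'_3 = 192·cos8.0° = 190.1; c'Δl = 26.51; W sinα = 26.7
Slice 4: Δl = 2.0/cos16.2° = 2.083 m; N'_4 = 243·cos16.2° = 233.4; c'Δl = 26.03; W sinα = 67.8
Slice 5: Δl = 2.5/cos25.7° = 2.774 m; N'_5 = 327·cos25.7° = 294.7; c'Δl = 34.68; W sinα = 141.8
Slice 6: Δl = 2.9/cos38.2° = 3.690 m; N'_6 = 284·cos38.2° = 223.2; c'Δl = 46.13; W sinα = 175.6
Slice 7: Δl = 2.6/cos53.8° = 4.402 m; N'_7 = 109·cos53.8° = 64.4; c'Δl = 55.03; W sinα = 88.0
Σc'Δl = 234.8 kN/m; ΣN' = 1148.4 kN/m; ΣW sinα = 495.6 kN/m
Resisting = 234.8 + 1148.4·tan34.7° = 234.8 + 795.2 = 1030.0 kN/m
FS = 1030.0 / 495.6 = 2.078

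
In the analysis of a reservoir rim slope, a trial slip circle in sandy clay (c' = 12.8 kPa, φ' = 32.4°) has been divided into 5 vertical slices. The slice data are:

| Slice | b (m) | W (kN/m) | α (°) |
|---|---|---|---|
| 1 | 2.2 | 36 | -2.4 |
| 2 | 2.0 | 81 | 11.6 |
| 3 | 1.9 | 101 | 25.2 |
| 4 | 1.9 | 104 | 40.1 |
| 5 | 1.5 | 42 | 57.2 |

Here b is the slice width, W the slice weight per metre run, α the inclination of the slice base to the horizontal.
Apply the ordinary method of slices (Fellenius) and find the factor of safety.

FS = 2.15

Ordinary method of slices: FS = Σ[c'·Δl_i + (W_i cosα_i)·tanφ'] / Σ W_i sinα_i, with Δl_i = b_i / cosα_i.
Slice 1: Δl = 2.2/cos(-2.4°) = 2.202 m; N'_1 = 36·cos(-2.4°) = 36.0; c'Δl = 28.18; W sinα = -1.5
Slice 2: Δl = 2.0/cos11.6° = 2.042 m; N'_2 = 81·cos11.6° = 79.3; c'Δl = 26.13; W sinα = 16.3
Slice 3: Δl = 1.9/cos25.2° = 2.100 m; N'_3 = 101·cos25.2° = 91.4; c'Δl = 26.88; W sinα = 43.0
Slice 4: Δl = 1.9/cos40.1° = 2.484 m; N'_4 = 104·cos40.1° = 79.6; c'Δl = 31.79; W sinα = 67.0
Slice 5: Δl = 1.5/cos57.2° = 2.769 m; N'_5 = 42·cos57.2° = 22.8; c'Δl = 35.44; W sinα = 35.3
Σc'Δl = 148.4 kN/m; ΣN' = 309.0 kN/m; ΣW sinα = 160.1 kN/m
Resisting = 148.4 + 309.0·tan32.4° = 148.4 + 196.1 = 344.5 kN/m
FS = 344.5 / 160.1 = 2.152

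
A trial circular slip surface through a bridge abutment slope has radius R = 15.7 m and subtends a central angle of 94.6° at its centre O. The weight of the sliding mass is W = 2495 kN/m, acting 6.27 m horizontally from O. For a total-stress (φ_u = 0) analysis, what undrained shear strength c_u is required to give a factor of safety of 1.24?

c_u = 47.7 kPa

FS = c_u·L_a·R / (W·d), so c_u = FS·W·d / (L_a·R).
Arc length L_a = R·θ = 15.7·(94.6°·π/180) = 15.7·1.6511 = 25.92 m
c_u = 1.24·2495·6.27 / (25.92·15.7) = 19398.1 / 406.98 = 47.66 kPa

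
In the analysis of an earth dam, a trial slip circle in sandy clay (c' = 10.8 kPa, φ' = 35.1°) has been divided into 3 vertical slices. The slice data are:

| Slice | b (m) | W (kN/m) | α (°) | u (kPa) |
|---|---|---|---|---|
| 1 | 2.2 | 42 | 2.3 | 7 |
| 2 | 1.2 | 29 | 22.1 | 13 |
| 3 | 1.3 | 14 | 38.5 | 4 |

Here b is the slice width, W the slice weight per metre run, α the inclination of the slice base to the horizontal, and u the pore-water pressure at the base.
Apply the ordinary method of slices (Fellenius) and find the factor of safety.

FS = 3.96

Ordinary method of slices: FS = Σ[c'·Δl_i + (W_i cosα_i − u_i·Δl_i)·tanφ'] / Σ W_i sinα_i, with Δl_i = b_i / cosα_i.
Slice 1: Δl = 2.2/cos2.3° = 2.202 m; N'_1 = 42·cos2.3° − 7·2.202 = 26.6; c'Δl = 23.78; W sinα = 1.7
Slice 2: Δl = 1.2/cos22.1° = 1.295 m; N'_2 = 29·cos22.1° − 13·1.295 = 10.0; c'Δl = 13.99; W sinα = 10.9
Slice 3: Δl = 1.3/cos38.5° = 1.661 m; N'_3 = 14·cos38.5° − 4·1.661 = 4.3; c'Δl = 17.94; W sinα = 8.7
Σc'Δl = 55.7 kN/m; ΣN' = 40.9 kN/m; ΣW sinα = 21.3 kN/m
Resisting = 55.7 + 40.9·tan35.1° = 55.7 + 28.7 = 84.5 kN/m
FS = 84.5 / 21.3 = 3.963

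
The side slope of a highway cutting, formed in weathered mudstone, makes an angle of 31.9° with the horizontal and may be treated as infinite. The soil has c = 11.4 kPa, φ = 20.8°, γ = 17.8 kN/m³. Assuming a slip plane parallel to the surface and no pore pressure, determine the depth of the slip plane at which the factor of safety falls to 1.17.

z = 2.55 m

Setting FS = 1.17 in FS = [c + γz cos²β tanφ] / [γz sinβ cosβ] and solving for z:
z = c / [γ cosβ (FS·sinβ − cosβ·tanφ)]
  = 11.4 / [17.8·cos31.9°·(1.17·sin31.9° − cos31.9°·tan20.8°)]
  = 11.4 / [17.8·0.8490·(1.17·0.5284 − 0.8490·0.3799)]
  = 11.4 / 4.4697 = 2.550 m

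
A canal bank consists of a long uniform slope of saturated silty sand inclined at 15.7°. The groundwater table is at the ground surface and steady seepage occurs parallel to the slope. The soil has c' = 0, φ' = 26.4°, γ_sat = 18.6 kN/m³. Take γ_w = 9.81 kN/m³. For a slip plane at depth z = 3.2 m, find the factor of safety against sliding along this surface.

FS = 0.83

With seepage parallel to the slope and the water table at the surface, the effective normal stress on the slip plane uses the buoyant unit weight γ' = γ_sat − γ_w while the driving shear stress uses γ_sat:
FS = [c' + γ' z cos²β tanφ'] / [γ_sat z sinβ cosβ]
(For c' = 0 this reduces to FS = (γ'/γ_sat)·tanφ'/tanβ.)
γ' = 18.6 − 9.81 = 8.79 kN/m³
Numerator = 0.0 + 8.79·3.2·cos²15.7°·tan26.4° = 0.0 + 8.79·3.2·0.9268·0.4964 = 12.940 kPa
Denominator = 18.6·3.2·sin15.7°·cos15.7° = 18.6·3.2·0.2706·0.9627 = 15.505 kPa
FS = 12.940 / 15.505 = 0.835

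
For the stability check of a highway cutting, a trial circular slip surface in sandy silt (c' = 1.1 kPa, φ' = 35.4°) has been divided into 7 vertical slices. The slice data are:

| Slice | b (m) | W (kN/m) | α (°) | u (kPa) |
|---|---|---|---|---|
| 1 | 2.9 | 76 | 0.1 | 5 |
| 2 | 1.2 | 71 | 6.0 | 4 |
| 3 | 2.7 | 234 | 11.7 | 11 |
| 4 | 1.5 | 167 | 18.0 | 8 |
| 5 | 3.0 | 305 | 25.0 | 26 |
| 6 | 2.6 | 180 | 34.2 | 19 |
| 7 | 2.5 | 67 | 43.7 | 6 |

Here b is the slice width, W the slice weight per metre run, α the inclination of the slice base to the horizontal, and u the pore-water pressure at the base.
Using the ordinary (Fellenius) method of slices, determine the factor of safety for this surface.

FS = 1.50

Ordinary method of slices: FS = Σ[c'·Δl_i + (W_i cosα_i − u_i·Δl_i)·tanφ'] / Σ W_i sinα_i, with Δl_i = b_i / cosα_i.
Slice 1: Δl = 2.9/cos0.1° = 2.900 m; N'_1 = 76·cos0.1° − 5·2.900 = 61.5; c'Δl = 3.19; W sinα = 0.1
Slice 2: Δl = 1.2/cos6.0° = 1.207 m; N'_2 = 71·cos6.0° − 4·1.207 = 65.8; c'Δl = 1.33; W sinα = 7.4
Slice 3: Δl = 2.7/cos11.7° = 2.757 m; N'_3 = 234·cos11.7° − 11·2.757 = 198.8; c'Δl = 3.03; W sinα = 47.5
Slice 4: Δl = 1.5/cos18.0° = 1.577 m; N'_4 = 167·cos18.0° − 8·1.577 = 146.2; c'Δl = 1.73; W sinα = 51.6
Slice 5: Δl = 3.0/cos25.0° = 3.310 m; N'_5 = 305·cos25.0° − 26·3.310 = 190.4; c'Δl = 3.64; W sinα = 128.9
Slice 6: Δl = 2.6/cos34.2° = 3.144 m; N'_6 = 180·cos34.2° − 19·3.144 = 89.1; c'Δl = 3.46; W sinα = 101.2
Slice 7: Δl = 2.5/cos43.7° = 3.458 m; N'_7 = 67·cos43.7° − 6·3.458 = 27.7; c'Δl = 3.80; W sinα = 46.3
Σc'Δl = 20.2 kN/m; ΣN' = 779.5 kN/m; ΣW sinα = 383.0 kN/m
Resisting = 20.2 + 779.5·tan35.4° = 20.2 + 554.0 = 574.1 kN/m
FS = 574.1 / 383.0 = 1.499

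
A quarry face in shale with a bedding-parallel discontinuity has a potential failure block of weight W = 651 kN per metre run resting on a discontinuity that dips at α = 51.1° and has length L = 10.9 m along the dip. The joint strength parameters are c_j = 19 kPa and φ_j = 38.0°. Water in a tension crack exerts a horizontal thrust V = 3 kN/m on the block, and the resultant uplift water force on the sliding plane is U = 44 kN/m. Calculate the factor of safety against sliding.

Resolving the block weight along and normal to the plane and applying the Mohr–Coulomb strength on the joint:
N' = W cosα − U − V sinα = 651·cos51.1° − 44 − 3·sin51.1° = 362.5 kN/m
Driving force T = W sinα + V cosα = 651·sin51.1° + 3·cos51.1° = 508.5 kN/m
Resisting force R = c_j·L + N'·tanφ_j = 19·10.9 + 362.5·tan38.0° = 207.1 + 283.2 = 490.3 kN/m
FS = R / T = 490.3 / 508.5 = 0.964

FS = 0.96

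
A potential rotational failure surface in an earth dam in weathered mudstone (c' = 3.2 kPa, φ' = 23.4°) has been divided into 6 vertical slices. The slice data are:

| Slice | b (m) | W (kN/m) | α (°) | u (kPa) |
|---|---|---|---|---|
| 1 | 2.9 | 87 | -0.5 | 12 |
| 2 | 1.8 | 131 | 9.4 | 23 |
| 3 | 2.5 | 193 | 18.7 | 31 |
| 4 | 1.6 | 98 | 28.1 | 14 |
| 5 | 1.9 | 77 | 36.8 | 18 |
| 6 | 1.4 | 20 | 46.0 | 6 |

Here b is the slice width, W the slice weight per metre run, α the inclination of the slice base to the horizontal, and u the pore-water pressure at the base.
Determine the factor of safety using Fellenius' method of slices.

FS = 0.97

Ordinary method of slices: FS = Σ[c'·Δl_i + (W_i cosα_i − u_i·Δl_i)·tanφ'] / Σ W_i sinα_i, with Δl_i = b_i / cosα_i.
Slice 1: Δl = 2.9/cos(-0.5°) = 2.900 m; N'_1 = 87·cos(-0.5°) − 12·2.900 = 52.2; c'Δl = 9.28; W sinα = -0.8
Slice 2: Δl = 1.8/cos9.4° = 1.824 m; N'_2 = 131·cos9.4° − 23·1.824 = 87.3; c'Δl = 5.84; W sinα = 21.4
Slice 3: Δl = 2.5/cos18.7° = 2.639 m; N'_3 = 193·cos18.7° − 31·2.639 = 101.0; c'Δl = 8.45; W sinα = 61.9
Slice 4: Δl = 1.6/cos28.1° = 1.814 m; N'_4 = 98·cos28.1° − 14·1.814 = 61.1; c'Δl = 5.80; W sinα = 46.2
Slice 5: Δl = 1.9/cos36.8° = 2.373 m; N'_5 = 77·cos36.8° − 18·2.373 = 18.9; c'Δl = 7.59; W sinα = 46.1
Slice 6: Δl = 1.4/cos46.0° = 2.015 m; N'_6 = 20·cos46.0° − 6·2.015 = 1.8; c'Δl = 6.45; W sinα = 14.4
Σc'Δl = 43.4 kN/m; ΣN' = 322.3 kN/m; ΣW sinα = 189.2 kN/m
Resisting = 43.4 + 322.3·tan23.4° = 43.4 + 139.5 = 182.9 kN/m
FS = 182.9 / 189.2 = 0.967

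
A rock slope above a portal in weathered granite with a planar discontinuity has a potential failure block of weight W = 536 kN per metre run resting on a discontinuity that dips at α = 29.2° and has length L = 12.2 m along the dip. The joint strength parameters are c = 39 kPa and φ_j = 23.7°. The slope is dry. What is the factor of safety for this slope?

FS = 2.60

Resolving the block weight along and normal to the plane and applying the Mohr–Coulomb strength on the joint:
N' = W cosα = 536·cos29.2° = 467.9 kN/m
Driving force T = W sinα = 536·sin29.2° = 261.5 kN/m
Resisting force R = c·L + N'·tanφ_j = 39·12.2 + 467.9·tan23.7° = 475.8 + 205.4 = 681.2 kN/m
FS = R / T = 681.2 / 261.5 = 2.605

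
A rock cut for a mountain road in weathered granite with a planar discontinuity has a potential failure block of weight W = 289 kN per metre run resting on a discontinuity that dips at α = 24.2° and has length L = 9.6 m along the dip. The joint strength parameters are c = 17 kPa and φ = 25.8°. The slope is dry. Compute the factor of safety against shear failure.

Resolving the block weight along and normal to the plane and applying the Mohr–Coulomb strength on the joint:
N' = W cosα = 289·cos24.2° = 263.6 kN/m
Driving force T = W sinα = 289·sin24.2° = 118.5 kN/m
Resisting force R = c·L + N'·tanφ = 17·9.6 + 263.6·tan25.8° = 163.2 + 127.4 = 290.6 kN/m
FS = R / T = 290.6 / 118.5 = 2.453

FS = 2.45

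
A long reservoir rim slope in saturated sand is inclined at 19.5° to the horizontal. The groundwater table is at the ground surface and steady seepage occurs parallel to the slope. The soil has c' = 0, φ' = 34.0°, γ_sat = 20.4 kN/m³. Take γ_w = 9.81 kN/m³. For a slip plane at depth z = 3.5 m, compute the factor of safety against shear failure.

FS = 0.99

With seepage parallel to the slope and the water table at the surface, the effective normal stress on the slip plane uses the buoyant unit weight γ' = γ_sat − γ_w while the driving shear stress uses γ_sat:
FS = [c' + γ' z cos²β tanφ'] / [γ_sat z sinβ cosβ]
(For c' = 0 this reduces to FS = (γ'/γ_sat)·tanφ'/tanβ.)
γ' = 20.4 − 9.81 = 10.59 kN/m³
Numerator = 0.0 + 10.59·3.5·cos²19.5°·tan34.0° = 0.0 + 10.59·3.5·0.8886·0.6745 = 22.215 kPa
Denominator = 20.4·3.5·sin19.5°·cos19.5° = 20.4·3.5·0.3338·0.9426 = 22.467 kPa
FS = 22.215 / 22.467 = 0.989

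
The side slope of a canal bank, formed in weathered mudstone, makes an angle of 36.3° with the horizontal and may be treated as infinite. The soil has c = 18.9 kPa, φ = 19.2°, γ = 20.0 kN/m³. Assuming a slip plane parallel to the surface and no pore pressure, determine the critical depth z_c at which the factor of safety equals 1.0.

Setting FS = 1.00 in FS = [c + γz cos²β tanφ] / [γz sinβ cosβ] and solving for z:
z = c / [γ cosβ (FS·sinβ − cosβ·tanφ)]
  = 18.9 / [20.0·cos36.3°·(1.00·sin36.3° − cos36.3°·tan19.2°)]
  = 18.9 / [20.0·0.8059·(1.00·0.5920 − 0.8059·0.3482)]
  = 18.9 / 5.0187 = 3.766 m

z_c = 3.77 m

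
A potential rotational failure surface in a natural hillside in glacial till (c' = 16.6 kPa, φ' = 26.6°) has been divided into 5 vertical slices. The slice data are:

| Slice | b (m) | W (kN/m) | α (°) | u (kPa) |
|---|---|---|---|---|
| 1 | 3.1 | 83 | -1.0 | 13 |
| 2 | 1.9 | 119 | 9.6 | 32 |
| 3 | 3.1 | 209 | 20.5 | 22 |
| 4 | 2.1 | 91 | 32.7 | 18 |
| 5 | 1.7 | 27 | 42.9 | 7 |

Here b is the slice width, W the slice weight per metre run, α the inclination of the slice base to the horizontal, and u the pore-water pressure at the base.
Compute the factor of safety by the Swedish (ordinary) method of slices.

Ordinary method of slices: FS = Σ[c'·Δl_i + (W_i cosα_i − u_i·Δl_i)·tanφ'] / Σ W_i sinα_i, with Δl_i = b_i / cosα_i.
Slice 1: Δl = 3.1/cos(-1.0°) = 3.100 m; N'_1 = 83·cos(-1.0°) − 13·3.100 = 42.7; c'Δl = 51.47; W sinα = -1.4
Slice 2: Δl = 1.9/cos9.6° = 1.927 m; N'_2 = 119·cos9.6° − 32·1.927 = 55.7; c'Δl = 31.99; W sinα = 19.8
Slice 3: Δl = 3.1/cos20.5° = 3.310 m; N'_3 = 209·cos20.5° − 22·3.310 = 123.0; c'Δl = 54.94; W sinα = 73.2
Slice 4: Δl = 2.1/cos32.7° = 2.496 m; N'_4 = 91·cos32.7° − 18·2.496 = 31.7; c'Δl = 41.43; W sinα = 49.2
Slice 5: Δl = 1.7/cos42.9° = 2.321 m; N'_5 = 27·cos42.9° − 7·2.321 = 3.5; c'Δl = 38.52; W sinα = 18.4
Σc'Δl = 218.3 kN/m; ΣN' = 256.5 kN/m; ΣW sinα = 159.1 kN/m
Resisting = 218.3 + 256.5·tan26.6° = 218.3 + 128.4 = 346.8 kN/m
FS = 346.8 / 159.1 = 2.179

FS = 2.18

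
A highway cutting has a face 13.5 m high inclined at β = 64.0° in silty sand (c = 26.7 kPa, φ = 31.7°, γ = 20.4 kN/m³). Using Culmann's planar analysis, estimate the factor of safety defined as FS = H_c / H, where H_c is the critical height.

H_c = (4c/γ) · sinβ cosφ / [1 − cos(β − φ)]
    = (4·26.7/20.4) · sin64.0°·cos31.7° / [1 − cos32.3°]
    = 5.235 · 0.7647 / 0.1547 = 25.87 m
FS = H_c / H = 25.87 / 13.5 = 1.916

FS = 1.92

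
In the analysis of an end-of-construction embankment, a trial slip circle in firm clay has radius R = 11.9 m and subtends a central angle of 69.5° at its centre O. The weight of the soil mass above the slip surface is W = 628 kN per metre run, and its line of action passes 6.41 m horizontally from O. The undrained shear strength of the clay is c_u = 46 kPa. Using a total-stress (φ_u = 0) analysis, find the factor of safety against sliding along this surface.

Taking moments about the centre O, the resisting moment is provided by the undrained shear strength acting along the arc:
Arc length L_a = R·θ = 11.9·(69.5°·π/180) = 11.9·1.2130 = 14.43 m
M_R = c_u·L_a·R = 46·14.43·11.9 = 7901.6 kN·m/m
M_D = W·d = 628·6.41 = 4025.5 kN·m/m
FS = M_R / M_D = 7901.6 / 4025.5 = 1.963

FS = 1.96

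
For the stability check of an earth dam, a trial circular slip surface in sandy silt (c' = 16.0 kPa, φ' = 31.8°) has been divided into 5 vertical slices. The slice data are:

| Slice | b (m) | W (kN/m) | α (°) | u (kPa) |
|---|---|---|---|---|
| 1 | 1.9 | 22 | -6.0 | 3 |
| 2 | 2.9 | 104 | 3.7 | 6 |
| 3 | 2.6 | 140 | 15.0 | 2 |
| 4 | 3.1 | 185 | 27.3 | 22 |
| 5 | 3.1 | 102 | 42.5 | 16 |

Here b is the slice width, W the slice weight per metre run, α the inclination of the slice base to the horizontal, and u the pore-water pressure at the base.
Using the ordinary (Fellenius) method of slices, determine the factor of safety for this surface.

FS = 2.30

Ordinary method of slices: FS = Σ[c'·Δl_i + (W_i cosα_i − u_i·Δl_i)·tanφ'] / Σ W_i sinα_i, with Δl_i = b_i / cosα_i.
Slice 1: Δl = 1.9/cos(-6.0°) = 1.910 m; N'_1 = 22·cos(-6.0°) − 3·1.910 = 16.1; c'Δl = 30.57; W sinα = -2.3
Slice 2: Δl = 2.9/cos3.7° = 2.906 m; N'_2 = 104·cos3.7° − 6·2.906 = 86.3; c'Δl = 46.50; W sinα = 6.7
Slice 3: Δl = 2.6/cos15.0° = 2.692 m; N'_3 = 140·cos15.0° − 2·2.692 = 129.8; c'Δl = 43.07; W sinα = 36.2
Slice 4: Δl = 3.1/cos27.3° = 3.489 m; N'_4 = 185·cos27.3° − 22·3.489 = 87.6; c'Δl = 55.82; W sinα = 84.9
Slice 5: Δl = 3.1/cos42.5° = 4.205 m; N'_5 = 102·cos42.5° − 16·4.205 = 7.9; c'Δl = 67.27; W sinα = 68.9
Σc'Δl = 243.2 kN/m; ΣN' = 327.9 kN/m; ΣW sinα = 194.4 kN/m
Resisting = 243.2 + 327.9·tan31.8° = 243.2 + 203.3 = 446.5 kN/m
FS = 446.5 / 194.4 = 2.297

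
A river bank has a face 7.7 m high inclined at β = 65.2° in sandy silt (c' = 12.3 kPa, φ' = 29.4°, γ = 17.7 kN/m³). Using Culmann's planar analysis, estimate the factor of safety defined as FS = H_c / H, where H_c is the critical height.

H_c = (4c'/γ) · sinβ cosφ' / [1 − cos(β − φ')]
    = (4·12.3/17.7) · sin65.2°·cos29.4° / [1 − cos35.8°]
    = 2.780 · 0.7909 / 0.1889 = 11.64 m
FS = H_c / H = 11.64 / 7.7 = 1.511

FS = 1.51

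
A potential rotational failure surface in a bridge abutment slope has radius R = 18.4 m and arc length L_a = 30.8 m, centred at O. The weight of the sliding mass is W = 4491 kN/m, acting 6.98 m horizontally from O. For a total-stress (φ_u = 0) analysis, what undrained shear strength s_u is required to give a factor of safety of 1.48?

FS = s_u·L_a·R / (W·d), so s_u = FS·W·d / (L_a·R).
s_u = 1.48·4491·6.98 / (30.80·18.4) = 46393.8 / 566.72 = 81.86 kPa

s_u = 81.9 kPa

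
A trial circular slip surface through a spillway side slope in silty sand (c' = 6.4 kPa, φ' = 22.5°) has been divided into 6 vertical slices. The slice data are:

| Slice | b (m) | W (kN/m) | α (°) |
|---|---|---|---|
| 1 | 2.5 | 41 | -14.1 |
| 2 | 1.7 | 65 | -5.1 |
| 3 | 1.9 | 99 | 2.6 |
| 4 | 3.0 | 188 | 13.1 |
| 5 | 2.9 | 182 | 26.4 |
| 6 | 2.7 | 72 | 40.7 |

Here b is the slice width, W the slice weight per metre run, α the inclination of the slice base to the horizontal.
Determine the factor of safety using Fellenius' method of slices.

Ordinary method of slices: FS = Σ[c'·Δl_i + (W_i cosα_i)·tanφ'] / Σ W_i sinα_i, with Δl_i = b_i / cosα_i.
Slice 1: Δl = 2.5/cos(-14.1°) = 2.578 m; N'_1 = 41·cos(-14.1°) = 39.8; c'Δl = 16.50; W sinα = -10.0
Slice 2: Δl = 1.7/cos(-5.1°) = 1.707 m; N'_2 = 65·cos(-5.1°) = 64.7; c'Δl = 10.92; W sinα = -5.8
Slice 3: Δl = 1.9/cos2.6° = 1.902 m; N'_3 = 99·cos2.6° = 98.9; c'Δl = 12.17; W sinα = 4.5
Slice 4: Δl = 3.0/cos13.1° = 3.080 m; N'_4 = 188·cos13.1° = 183.1; c'Δl = 19.71; W sinα = 42.6
Slice 5: Δl = 2.9/cos26.4° = 3.238 m; N'_5 = 182·cos26.4° = 163.0; c'Δl = 20.72; W sinα = 80.9
Slice 6: Δl = 2.7/cos40.7° = 3.561 m; N'_6 = 72·cos40.7° = 54.6; c'Δl = 22.79; W sinα = 47.0
Σc'Δl = 102.8 kN/m; ΣN' = 604.1 kN/m; ΣW sinα = 159.2 kN/m
Resisting = 102.8 + 604.1·tan22.5° = 102.8 + 250.2 = 353.1 kN/m
FS = 353.1 / 159.2 = 2.218

FS = 2.22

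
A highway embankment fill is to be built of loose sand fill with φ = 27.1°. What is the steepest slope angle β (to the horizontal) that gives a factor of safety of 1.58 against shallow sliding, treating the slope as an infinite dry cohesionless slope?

For an infinite dry cohesionless slope FS = tanφ/tanβ, so tanβ = tanφ / FS.
tanβ = tan27.1° / 1.58 = 0.5117 / 1.58 = 0.3239
β = arctan(0.3239) = 17.95°

β = 17.9°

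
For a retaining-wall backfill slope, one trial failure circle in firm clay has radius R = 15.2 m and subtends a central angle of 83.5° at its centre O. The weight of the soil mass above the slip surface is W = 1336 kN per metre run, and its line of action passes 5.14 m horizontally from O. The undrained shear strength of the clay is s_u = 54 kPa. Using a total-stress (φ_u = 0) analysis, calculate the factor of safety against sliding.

FS = 2.65

Taking moments about the centre O, the resisting moment is provided by the undrained shear strength acting along the arc:
Arc length L_a = R·θ = 15.2·(83.5°·π/180) = 15.2·1.4573 = 22.15 m
M_R = s_u·L_a·R = 54·22.15·15.2 = 18182.1 kN·m/m
M_D = W·d = 1336·5.14 = 6867.0 kN·m/m
FS = M_R / M_D = 18182.1 / 6867.0 = 2.648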